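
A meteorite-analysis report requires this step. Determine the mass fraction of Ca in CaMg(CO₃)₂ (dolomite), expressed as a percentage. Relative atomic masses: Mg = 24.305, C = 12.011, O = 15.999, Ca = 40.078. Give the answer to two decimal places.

M(CaMg(CO₃)₂) = 184.399 g/mol.
Ca contributes 1 × 40.078 = 40.078 g per mole.
40.078/184.399 = 0.2173 → 21.73%.

21.73 weight percent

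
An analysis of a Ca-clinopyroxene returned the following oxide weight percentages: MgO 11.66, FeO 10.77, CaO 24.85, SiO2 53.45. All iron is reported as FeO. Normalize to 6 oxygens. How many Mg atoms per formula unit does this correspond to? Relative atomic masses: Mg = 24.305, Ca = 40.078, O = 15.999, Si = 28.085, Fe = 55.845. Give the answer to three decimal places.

MgO (M=40.304): mol = 0.28930; Mg = 0.28930, O = 0.28930.
FeO (M=71.844): mol = 0.14991; Fe = 0.14991, O = 0.14991.
CaO (M=56.077): mol = 0.44314; Ca = 0.44314, O = 0.44314.
SiO2 (M=60.083): mol = 0.88960; Si = 0.88960, O = 1.77920.
ΣO = 2.66155; factor = 6/ΣO = 2.25433.
Mg apfu = 0.28930 × 2.25433 = 0.652.

0.652 Mg apfu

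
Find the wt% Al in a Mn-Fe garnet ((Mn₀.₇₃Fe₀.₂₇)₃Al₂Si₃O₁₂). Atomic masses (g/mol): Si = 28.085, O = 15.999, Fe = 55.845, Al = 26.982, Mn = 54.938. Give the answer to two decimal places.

10.89 wt%

Molar mass of (Mn₀.₇₃Fe₀.₂₇)₃Al₂Si₃O₁₂: 2.19×54.938 + 0.81×55.845 + 2×26.982 + 3×28.085 + 12×15.999 = 495.756 g/mol.
Mass of Al per formula unit: 2 × 26.982 = 53.964 g.
Weight fraction Al = 53.964 / 495.756 = 0.1089.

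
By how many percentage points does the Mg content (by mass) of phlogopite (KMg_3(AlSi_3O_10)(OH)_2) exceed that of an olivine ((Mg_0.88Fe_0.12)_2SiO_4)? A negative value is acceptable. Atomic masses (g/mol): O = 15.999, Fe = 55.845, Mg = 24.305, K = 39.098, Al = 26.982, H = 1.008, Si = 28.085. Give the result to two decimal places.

-11.38 percentage points

Mg in KMg_3(AlSi_3O_10)(OH)_2: molar mass 417.254 g/mol; 3×24.305 = 72.915 g → 17.47 wt%.
Mg in (Mg_0.88Fe_0.12)_2SiO_4: molar mass 148.261 g/mol; 1.76×24.305 = 42.777 g → 28.85 wt%.
Difference = 17.47 − 28.85 = -11.38 percentage points.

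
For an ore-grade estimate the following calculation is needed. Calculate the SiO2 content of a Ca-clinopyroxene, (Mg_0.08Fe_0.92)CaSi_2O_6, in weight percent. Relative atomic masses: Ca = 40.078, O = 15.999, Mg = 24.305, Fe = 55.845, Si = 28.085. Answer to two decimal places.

48.93 wt%

Molar mass of (Mg_0.08Fe_0.92)CaSi_2O_6 = 0.08×24.305 + 0.92×55.845 + 1×40.078 + 2×28.085 + 6×15.999 = 245.564 g/mol.
Each formula unit contains 2 Si, equivalent to 2/1 = 2.0000 mol SiO2.
M(SiO2) = 1×28.085 + 2×15.999 = 60.083 g/mol.
Mass of SiO2 per formula unit = 2.0000 × 60.083 = 120.166 g.
SiO2 wt% = 120.166 / 245.564 × 100 = 48.93%.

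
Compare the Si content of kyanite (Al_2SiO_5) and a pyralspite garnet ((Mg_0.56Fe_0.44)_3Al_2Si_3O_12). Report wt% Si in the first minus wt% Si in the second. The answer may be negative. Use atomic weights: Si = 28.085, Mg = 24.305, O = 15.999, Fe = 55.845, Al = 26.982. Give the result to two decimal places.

First mineral: 28.085 g Si in 162.044 g formula = 17.33 wt% Si.
Second mineral: 84.255 g Si in 444.755 g formula = 18.94 wt% Si.
17.33% − 18.94% gives a difference of -1.61 percentage points.

-1.61 percentage points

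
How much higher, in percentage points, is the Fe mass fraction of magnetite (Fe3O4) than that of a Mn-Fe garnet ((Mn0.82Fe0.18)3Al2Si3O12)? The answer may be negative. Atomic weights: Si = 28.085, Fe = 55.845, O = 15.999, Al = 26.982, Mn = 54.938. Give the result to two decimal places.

M(Fe3O4) = 231.531 g/mol, so wt% Fe = 167.535/231.531 × 100 = 72.36%.
M((Mn0.82Fe0.18)3Al2Si3O12) = 495.511 g/mol, so wt% Fe = 30.156/495.511 × 100 = 6.09%.
72.36 − 6.09 = 66.27 pp.

66.27 percentage points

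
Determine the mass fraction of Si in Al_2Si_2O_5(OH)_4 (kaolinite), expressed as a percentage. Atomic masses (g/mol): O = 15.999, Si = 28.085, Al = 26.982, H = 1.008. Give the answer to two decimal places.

21.76 weight percent

M(Al_2Si_2O_5(OH)_4) = 258.157 g/mol.
Si contributes 2 × 28.085 = 56.170 g per mole.
56.170/258.157 = 0.2176 → 21.76%.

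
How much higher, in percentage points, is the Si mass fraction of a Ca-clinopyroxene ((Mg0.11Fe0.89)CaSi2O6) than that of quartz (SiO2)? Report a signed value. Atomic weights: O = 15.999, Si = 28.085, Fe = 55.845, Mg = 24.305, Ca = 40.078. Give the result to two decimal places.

-23.78 percentage points

Si in (Mg0.11Fe0.89)CaSi2O6: molar mass 244.618 g/mol; 2×28.085 = 56.170 g → 22.96 wt%.
Si in SiO2: molar mass 60.083 g/mol; 1×28.085 = 28.085 g → 46.74 wt%.
Difference = 22.96 − 46.74 = -23.78 percentage points.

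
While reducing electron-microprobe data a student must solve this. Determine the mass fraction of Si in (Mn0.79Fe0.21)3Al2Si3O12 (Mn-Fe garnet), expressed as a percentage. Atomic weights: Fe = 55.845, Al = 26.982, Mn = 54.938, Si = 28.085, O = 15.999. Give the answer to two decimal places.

17.00 wt%

Molar mass of (Mn0.79Fe0.21)3Al2Si3O12: 2.37·54.938 + 0.63·55.845 + 2·26.982 + 3·28.085 + 12·15.999 = 495.592 g/mol.
Mass of Si per formula unit: 3 × 28.085 = 84.255 g.
Weight fraction Si = 84.255 / 495.592 = 0.1700.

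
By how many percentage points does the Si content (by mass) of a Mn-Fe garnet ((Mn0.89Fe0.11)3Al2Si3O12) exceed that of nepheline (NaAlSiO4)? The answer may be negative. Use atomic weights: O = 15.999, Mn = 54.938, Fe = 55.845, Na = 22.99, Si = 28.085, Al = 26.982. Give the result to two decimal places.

First mineral: 84.255 g Si in 495.320 g formula = 17.01 wt% Si.
Second mineral: 28.085 g Si in 142.053 g formula = 19.77 wt% Si.
17.01% − 19.77% gives a difference of -2.76 percentage points.

-2.76 percentage points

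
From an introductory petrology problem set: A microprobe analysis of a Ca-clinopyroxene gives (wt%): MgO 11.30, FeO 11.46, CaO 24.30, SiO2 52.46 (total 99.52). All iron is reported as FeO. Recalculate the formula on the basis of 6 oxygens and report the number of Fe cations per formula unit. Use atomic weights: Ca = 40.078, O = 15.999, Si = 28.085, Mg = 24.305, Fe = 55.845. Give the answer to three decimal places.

11.30 wt% MgO ÷ 40.304 g/mol = 0.28037 mol, giving 0.28037 Mg and 0.28037 O.
11.46 wt% FeO ÷ 71.844 g/mol = 0.15951 mol, giving 0.15951 Fe and 0.15951 O.
24.30 wt% CaO ÷ 56.077 g/mol = 0.43333 mol, giving 0.43333 Ca and 0.43333 O.
52.46 wt% SiO2 ÷ 60.083 g/mol = 0.87313 mol, giving 0.87313 Si and 1.74626 O.
Oxygen sums to 2.61947; scaling by 6/2.61947 = 2.29054 puts the formula on 6 O.
Fe: 0.15951 × 2.29054 = 0.365 atoms per formula unit.

0.365 Fe apfu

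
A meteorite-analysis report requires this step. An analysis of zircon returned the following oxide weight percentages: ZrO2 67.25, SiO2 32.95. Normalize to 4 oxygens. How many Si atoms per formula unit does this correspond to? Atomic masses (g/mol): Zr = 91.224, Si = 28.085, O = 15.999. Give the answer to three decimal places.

ZrO2: 67.25/123.222 = 0.54576 mol → 0.54576 mol Zr, 1.09152 mol O.
SiO2: 32.95/60.083 = 0.54841 mol → 0.54841 mol Si, 1.09682 mol O.
Total oxygen = 2.18834 mol. Normalization factor = 4/2.18834 = 1.82787.
Si per 4 O = 0.54841 × 1.82787 = 1.002.

1.002 Si apfu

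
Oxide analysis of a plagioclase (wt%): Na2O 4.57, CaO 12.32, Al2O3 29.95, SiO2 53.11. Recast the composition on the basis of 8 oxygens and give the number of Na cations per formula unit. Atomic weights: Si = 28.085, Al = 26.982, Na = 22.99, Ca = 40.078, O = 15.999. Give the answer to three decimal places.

Na2O (M=61.979): mol = 0.07373; Na = 0.14746, O = 0.07373.
CaO (M=56.077): mol = 0.21970; Ca = 0.21970, O = 0.21970.
Al2O3 (M=101.961): mol = 0.29374; Al = 0.58748, O = 0.88122.
SiO2 (M=60.083): mol = 0.88394; Si = 0.88394, O = 1.76788.
ΣO = 2.94253; factor = 8/ΣO = 2.71875.
Na apfu = 0.14746 × 2.71875 = 0.401.

0.401 Na apfu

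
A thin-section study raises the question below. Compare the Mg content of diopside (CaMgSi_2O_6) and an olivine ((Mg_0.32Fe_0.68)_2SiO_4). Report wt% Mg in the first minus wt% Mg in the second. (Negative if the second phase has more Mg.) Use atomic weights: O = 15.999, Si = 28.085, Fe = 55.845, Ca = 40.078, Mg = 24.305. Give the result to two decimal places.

M(CaMgSi_2O_6) = 216.547 g/mol, so wt% Mg = 24.305/216.547 × 100 = 11.22%.
M((Mg_0.32Fe_0.68)_2SiO_4) = 183.585 g/mol, so wt% Mg = 15.555/183.585 × 100 = 8.47%.
11.22 − 8.47 = 2.75 pp.

2.75 percentage points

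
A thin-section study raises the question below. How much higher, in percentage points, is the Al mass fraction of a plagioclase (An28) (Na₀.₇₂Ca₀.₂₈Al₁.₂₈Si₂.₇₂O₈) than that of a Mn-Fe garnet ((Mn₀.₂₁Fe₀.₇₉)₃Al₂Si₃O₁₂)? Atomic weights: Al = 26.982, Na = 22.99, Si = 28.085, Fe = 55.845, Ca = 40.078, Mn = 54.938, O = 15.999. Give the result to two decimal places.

2.10 percentage points

First mineral: 34.537 g Al in 266.695 g formula = 12.95 wt% Al.
Second mineral: 53.964 g Al in 497.171 g formula = 10.85 wt% Al.
12.95% − 10.85% gives a difference of 2.10 percentage points.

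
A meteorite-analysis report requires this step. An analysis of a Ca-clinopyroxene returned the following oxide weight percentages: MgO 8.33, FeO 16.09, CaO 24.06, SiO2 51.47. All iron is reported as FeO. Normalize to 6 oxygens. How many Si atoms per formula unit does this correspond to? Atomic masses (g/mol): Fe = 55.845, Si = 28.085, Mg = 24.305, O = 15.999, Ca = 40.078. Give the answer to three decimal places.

1.998 Si apfu

8.33 wt% MgO ÷ 40.304 g/mol = 0.20668 mol, giving 0.20668 Mg and 0.20668 O.
16.09 wt% FeO ÷ 71.844 g/mol = 0.22396 mol, giving 0.22396 Fe and 0.22396 O.
24.06 wt% CaO ÷ 56.077 g/mol = 0.42905 mol, giving 0.42905 Ca and 0.42905 O.
51.47 wt% SiO2 ÷ 60.083 g/mol = 0.85665 mol, giving 0.85665 Si and 1.71330 O.
Oxygen sums to 2.57299; scaling by 6/2.57299 = 2.33192 puts the formula on 6 O.
Si: 0.85665 × 2.33192 = 1.998 atoms per formula unit.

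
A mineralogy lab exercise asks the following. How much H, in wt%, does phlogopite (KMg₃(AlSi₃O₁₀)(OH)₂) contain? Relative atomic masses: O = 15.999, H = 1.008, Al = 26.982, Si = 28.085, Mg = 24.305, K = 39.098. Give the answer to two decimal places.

0.48 wt%

Formula mass = 1·39.098 + 3·24.305 + 1·26.982 + 3·28.085 + 12·15.999 + 2·1.008 = 417.254 g/mol, of which 2.016 g is H.
So H makes up 2.016/417.254 = 0.0048 of the mass, i.e. 0.48%.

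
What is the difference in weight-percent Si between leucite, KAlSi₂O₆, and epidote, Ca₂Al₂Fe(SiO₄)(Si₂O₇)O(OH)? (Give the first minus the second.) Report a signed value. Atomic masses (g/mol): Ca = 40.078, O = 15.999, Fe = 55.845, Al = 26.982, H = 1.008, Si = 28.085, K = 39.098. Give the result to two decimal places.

8.30 percentage points

M(KAlSi₂O₆) = 218.244 g/mol, so wt% Si = 56.170/218.244 × 100 = 25.74%.
M(Ca₂Al₂Fe(SiO₄)(Si₂O₇)O(OH)) = 483.215 g/mol, so wt% Si = 84.255/483.215 × 100 = 17.44%.
25.74 − 17.44 = 8.30 pp.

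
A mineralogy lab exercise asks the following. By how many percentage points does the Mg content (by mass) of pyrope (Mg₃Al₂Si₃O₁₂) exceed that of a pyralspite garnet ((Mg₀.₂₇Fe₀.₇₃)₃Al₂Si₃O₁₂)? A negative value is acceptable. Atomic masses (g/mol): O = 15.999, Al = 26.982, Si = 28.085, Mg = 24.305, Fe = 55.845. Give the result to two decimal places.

13.92 percentage points

Mg in Mg₃Al₂Si₃O₁₂: molar mass 403.122 g/mol; 3×24.305 = 72.915 g → 18.09 wt%.
Mg in (Mg₀.₂₇Fe₀.₇₃)₃Al₂Si₃O₁₂: molar mass 472.195 g/mol; 0.81×24.305 = 19.687 g → 4.17 wt%.
Difference = 18.09 − 4.17 = 13.92 percentage points.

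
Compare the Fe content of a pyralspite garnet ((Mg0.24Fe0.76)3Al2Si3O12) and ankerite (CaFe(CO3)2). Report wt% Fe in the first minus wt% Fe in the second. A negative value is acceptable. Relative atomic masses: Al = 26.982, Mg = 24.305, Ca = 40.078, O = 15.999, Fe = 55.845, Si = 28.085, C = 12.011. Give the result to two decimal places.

0.94 percentage points

Fe in (Mg0.24Fe0.76)3Al2Si3O12: molar mass 475.033 g/mol; 2.28×55.845 = 127.327 g → 26.80 wt%.
Fe in CaFe(CO3)2: molar mass 215.939 g/mol; 1×55.845 = 55.845 g → 25.86 wt%.
Difference = 26.80 − 25.86 = 0.94 percentage points.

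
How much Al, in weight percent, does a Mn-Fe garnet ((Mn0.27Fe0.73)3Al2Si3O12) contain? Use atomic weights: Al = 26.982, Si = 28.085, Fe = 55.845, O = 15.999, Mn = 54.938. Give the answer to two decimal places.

10.86 weight percent

Formula mass = 0.81×54.938 + 2.19×55.845 + 2×26.982 + 3×28.085 + 12×15.999 = 497.007 g/mol, of which 53.964 g is Al.
So Al makes up 53.964/497.007 = 0.1086 of the mass, i.e. 10.86%.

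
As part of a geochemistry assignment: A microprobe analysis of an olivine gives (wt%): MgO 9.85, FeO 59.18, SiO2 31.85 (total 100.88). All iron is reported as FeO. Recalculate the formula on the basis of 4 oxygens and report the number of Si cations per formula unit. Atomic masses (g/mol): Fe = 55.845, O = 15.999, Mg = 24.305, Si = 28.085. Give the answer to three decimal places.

MgO (M=40.304): mol = 0.24439; Mg = 0.24439, O = 0.24439.
FeO (M=71.844): mol = 0.82373; Fe = 0.82373, O = 0.82373.
SiO2 (M=60.083): mol = 0.53010; Si = 0.53010, O = 1.06020.
ΣO = 2.12832; factor = 4/ΣO = 1.87942.
Si apfu = 0.53010 × 1.87942 = 0.996.

0.996 Si apfu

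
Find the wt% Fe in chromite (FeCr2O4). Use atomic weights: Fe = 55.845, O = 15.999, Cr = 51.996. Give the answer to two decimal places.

24.95 wt%

M(FeCr2O4) = 223.833 g/mol.
Fe contributes 1 × 55.845 = 55.845 g per mole.
55.845/223.833 = 0.2495 → 24.95%.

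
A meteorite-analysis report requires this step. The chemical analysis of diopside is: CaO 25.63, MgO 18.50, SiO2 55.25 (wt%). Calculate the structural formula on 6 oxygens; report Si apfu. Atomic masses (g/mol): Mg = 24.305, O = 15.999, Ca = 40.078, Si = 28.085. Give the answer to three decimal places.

2.003 Si apfu

CaO: 25.63/56.077 = 0.45705 mol → 0.45705 mol Ca, 0.45705 mol O.
MgO: 18.50/40.304 = 0.45901 mol → 0.45901 mol Mg, 0.45901 mol O.
SiO2: 55.25/60.083 = 0.91956 mol → 0.91956 mol Si, 1.83912 mol O.
Total oxygen = 2.75518 mol. Normalization factor = 6/2.75518 = 2.17772.
Si per 6 O = 0.91956 × 2.17772 = 2.003.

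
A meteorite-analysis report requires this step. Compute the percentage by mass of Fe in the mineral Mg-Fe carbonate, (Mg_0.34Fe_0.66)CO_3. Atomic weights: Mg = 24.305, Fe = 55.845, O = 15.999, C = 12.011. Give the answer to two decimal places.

35.06 wt%

M((Mg_0.34Fe_0.66)CO_3) = 105.129 g/mol.
Fe contributes 0.66 × 55.845 = 36.858 g per mole.
36.858/105.129 = 0.3506 → 35.06%.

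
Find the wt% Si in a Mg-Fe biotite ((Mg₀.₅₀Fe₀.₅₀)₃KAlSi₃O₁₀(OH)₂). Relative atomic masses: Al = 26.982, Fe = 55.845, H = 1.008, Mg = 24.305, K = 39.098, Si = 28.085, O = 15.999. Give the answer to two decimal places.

Formula mass = 1.50·24.305 + 1.50·55.845 + 1·39.098 + 1·26.982 + 3·28.085 + 12·15.999 + 2·1.008 = 464.564 g/mol, of which 84.255 g is Si.
So Si makes up 84.255/464.564 = 0.1814 of the mass, i.e. 18.14%.

18.14 weight percent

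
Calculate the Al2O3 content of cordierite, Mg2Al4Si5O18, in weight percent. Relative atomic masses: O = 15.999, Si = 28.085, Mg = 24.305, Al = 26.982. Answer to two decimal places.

34.86 wt%

M(Mg2Al4Si5O18) = 584.945 g/mol; M(Al2O3) = 101.961 g/mol.
Moles Al2O3 per formula unit = 4 Al ÷ 2 = 2.0000.
Al2O3 fraction = (2.0000 × 101.961) / 584.945 = 203.922/584.945 = 0.3486.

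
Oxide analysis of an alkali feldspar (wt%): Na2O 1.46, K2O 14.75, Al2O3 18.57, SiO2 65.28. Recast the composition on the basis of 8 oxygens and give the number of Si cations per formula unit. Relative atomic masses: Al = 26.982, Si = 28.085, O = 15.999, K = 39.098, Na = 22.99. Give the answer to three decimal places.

1.46 wt% Na2O ÷ 61.979 g/mol = 0.02356 mol, giving 0.04712 Na and 0.02356 O.
14.75 wt% K2O ÷ 94.195 g/mol = 0.15659 mol, giving 0.31318 K and 0.15659 O.
18.57 wt% Al2O3 ÷ 101.961 g/mol = 0.18213 mol, giving 0.36426 Al and 0.54639 O.
65.28 wt% SiO2 ÷ 60.083 g/mol = 1.08650 mol, giving 1.08650 Si and 2.17300 O.
Oxygen sums to 2.89954; scaling by 8/2.89954 = 2.75906 puts the formula on 8 O.
Si: 1.08650 × 2.75906 = 2.998 atoms per formula unit.

2.998 Si apfu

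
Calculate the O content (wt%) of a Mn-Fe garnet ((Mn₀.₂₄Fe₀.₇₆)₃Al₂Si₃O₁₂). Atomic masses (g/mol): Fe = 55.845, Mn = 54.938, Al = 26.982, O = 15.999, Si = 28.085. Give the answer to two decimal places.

38.62 wt%

Formula mass = 0.72*54.938 + 2.28*55.845 + 2*26.982 + 3*28.085 + 12*15.999 = 497.089 g/mol, of which 191.988 g is O.
So O makes up 191.988/497.089 = 0.3862 of the mass, i.e. 38.62%.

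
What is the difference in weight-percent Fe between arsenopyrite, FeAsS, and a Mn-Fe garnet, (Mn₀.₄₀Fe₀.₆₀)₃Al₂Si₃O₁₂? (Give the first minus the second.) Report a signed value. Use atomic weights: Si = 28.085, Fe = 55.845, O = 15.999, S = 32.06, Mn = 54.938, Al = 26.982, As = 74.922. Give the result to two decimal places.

Fe in FeAsS: molar mass 162.827 g/mol; 1×55.845 = 55.845 g → 34.30 wt%.
Fe in (Mn₀.₄₀Fe₀.₆₀)₃Al₂Si₃O₁₂: molar mass 496.654 g/mol; 1.80×55.845 = 100.521 g → 20.24 wt%.
Difference = 34.30 − 20.24 = 14.06 percentage points.

14.06 percentage points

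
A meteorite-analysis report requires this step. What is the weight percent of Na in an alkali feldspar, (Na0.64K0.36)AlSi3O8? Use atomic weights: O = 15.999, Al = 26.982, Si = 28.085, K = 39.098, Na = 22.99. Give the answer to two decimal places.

Formula mass = 0.64*22.99 + 0.36*39.098 + 1*26.982 + 3*28.085 + 8*15.999 = 268.018 g/mol, of which 14.714 g is Na.
So Na makes up 14.714/268.018 = 0.0549 of the mass, i.e. 5.49%.

5.49 mass %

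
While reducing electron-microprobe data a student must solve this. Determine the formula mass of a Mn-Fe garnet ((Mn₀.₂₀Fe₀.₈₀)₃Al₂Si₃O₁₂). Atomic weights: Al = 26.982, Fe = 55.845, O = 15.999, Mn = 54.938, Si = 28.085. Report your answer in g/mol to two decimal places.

M = 0.60·54.938 + 2.40·55.845 + 2·26.982 + 3·28.085 + 12·15.999

497.20 g/mol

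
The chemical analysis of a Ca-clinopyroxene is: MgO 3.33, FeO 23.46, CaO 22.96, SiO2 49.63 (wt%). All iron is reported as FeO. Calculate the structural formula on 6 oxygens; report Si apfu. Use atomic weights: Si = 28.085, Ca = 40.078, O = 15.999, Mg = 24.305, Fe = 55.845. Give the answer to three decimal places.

3.33 wt% MgO ÷ 40.304 g/mol = 0.08262 mol, giving 0.08262 Mg and 0.08262 O.
23.46 wt% FeO ÷ 71.844 g/mol = 0.32654 mol, giving 0.32654 Fe and 0.32654 O.
22.96 wt% CaO ÷ 56.077 g/mol = 0.40944 mol, giving 0.40944 Ca and 0.40944 O.
49.63 wt% SiO2 ÷ 60.083 g/mol = 0.82602 mol, giving 0.82602 Si and 1.65204 O.
Oxygen sums to 2.47064; scaling by 6/2.47064 = 2.42852 puts the formula on 6 O.
Si: 0.82602 × 2.42852 = 2.006 atoms per formula unit.

2.006 Si apfu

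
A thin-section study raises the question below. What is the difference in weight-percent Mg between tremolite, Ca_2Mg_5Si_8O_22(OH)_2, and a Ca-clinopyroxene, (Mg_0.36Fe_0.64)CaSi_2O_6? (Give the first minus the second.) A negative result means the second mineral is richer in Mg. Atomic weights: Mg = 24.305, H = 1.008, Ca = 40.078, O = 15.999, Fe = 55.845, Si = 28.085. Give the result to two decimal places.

Mg in Ca_2Mg_5Si_8O_22(OH)_2: molar mass 812.353 g/mol; 5×24.305 = 121.525 g → 14.96 wt%.
Mg in (Mg_0.36Fe_0.64)CaSi_2O_6: molar mass 236.733 g/mol; 0.36×24.305 = 8.750 g → 3.70 wt%.
Difference = 14.96 − 3.70 = 11.26 percentage points.

11.26 percentage points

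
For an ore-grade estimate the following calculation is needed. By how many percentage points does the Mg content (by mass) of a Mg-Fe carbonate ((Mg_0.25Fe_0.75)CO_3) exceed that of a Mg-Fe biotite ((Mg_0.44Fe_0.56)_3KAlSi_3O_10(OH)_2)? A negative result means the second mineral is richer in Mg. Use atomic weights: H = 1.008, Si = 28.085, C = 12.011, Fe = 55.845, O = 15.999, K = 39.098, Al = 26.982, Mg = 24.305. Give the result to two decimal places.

-1.19 percentage points

Mg in (Mg_0.25Fe_0.75)CO_3: molar mass 107.968 g/mol; 0.25×24.305 = 6.076 g → 5.63 wt%.
Mg in (Mg_0.44Fe_0.56)_3KAlSi_3O_10(OH)_2: molar mass 470.241 g/mol; 1.32×24.305 = 32.083 g → 6.82 wt%.
Difference = 5.63 − 6.82 = -1.19 percentage points.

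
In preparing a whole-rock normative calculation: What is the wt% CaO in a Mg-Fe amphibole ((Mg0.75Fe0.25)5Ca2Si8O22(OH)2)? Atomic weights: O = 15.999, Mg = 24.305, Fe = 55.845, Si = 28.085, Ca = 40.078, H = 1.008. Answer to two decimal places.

13.17 wt%

Formula mass = 851.778 g/mol.
2 Ca → 2.0000 mol CaO per formula unit; M(CaO) = 56.077, so CaO mass = 112.154 g.
112.154/851.778 × 100 = 13.17 wt%.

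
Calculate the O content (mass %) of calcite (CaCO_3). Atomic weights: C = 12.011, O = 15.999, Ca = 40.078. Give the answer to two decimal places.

Molar mass of CaCO_3: 1·40.078 + 1·12.011 + 3·15.999 = 100.086 g/mol.
Mass of O per formula unit: 3 × 15.999 = 47.997 g.
Weight fraction O = 47.997 / 100.086 = 0.4796.

47.96 mass %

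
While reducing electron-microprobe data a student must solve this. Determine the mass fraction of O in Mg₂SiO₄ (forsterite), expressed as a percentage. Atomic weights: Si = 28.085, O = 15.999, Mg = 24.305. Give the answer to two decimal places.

Formula mass = 2·24.305 + 1·28.085 + 4·15.999 = 140.691 g/mol, of which 63.996 g is O.
So O makes up 63.996/140.691 = 0.4549 of the mass, i.e. 45.49%.

45.49 weight percent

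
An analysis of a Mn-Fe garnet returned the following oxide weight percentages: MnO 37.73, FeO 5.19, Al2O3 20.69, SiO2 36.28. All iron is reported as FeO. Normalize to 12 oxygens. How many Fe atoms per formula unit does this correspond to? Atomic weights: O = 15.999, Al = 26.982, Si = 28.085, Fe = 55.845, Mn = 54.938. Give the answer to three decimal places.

0.358 Fe apfu

37.73 wt% MnO ÷ 70.937 g/mol = 0.53188 mol, giving 0.53188 Mn and 0.53188 O.
5.19 wt% FeO ÷ 71.844 g/mol = 0.07224 mol, giving 0.07224 Fe and 0.07224 O.
20.69 wt% Al2O3 ÷ 101.961 g/mol = 0.20292 mol, giving 0.40584 Al and 0.60876 O.
36.28 wt% SiO2 ÷ 60.083 g/mol = 0.60383 mol, giving 0.60383 Si and 1.20766 O.
Oxygen sums to 2.42054; scaling by 12/2.42054 = 4.95757 puts the formula on 12 O.
Fe: 0.07224 × 4.95757 = 0.358 atoms per formula unit.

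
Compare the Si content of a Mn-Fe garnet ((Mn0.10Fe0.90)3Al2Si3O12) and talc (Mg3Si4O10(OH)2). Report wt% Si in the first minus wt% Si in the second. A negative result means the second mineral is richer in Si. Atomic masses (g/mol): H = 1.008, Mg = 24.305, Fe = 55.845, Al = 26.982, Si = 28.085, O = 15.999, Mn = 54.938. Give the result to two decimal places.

M((Mn0.10Fe0.90)3Al2Si3O12) = 497.470 g/mol, so wt% Si = 84.255/497.470 × 100 = 16.94%.
M(Mg3Si4O10(OH)2) = 379.259 g/mol, so wt% Si = 112.340/379.259 × 100 = 29.62%.
16.94 − 29.62 = -12.68 pp.

-12.68 percentage points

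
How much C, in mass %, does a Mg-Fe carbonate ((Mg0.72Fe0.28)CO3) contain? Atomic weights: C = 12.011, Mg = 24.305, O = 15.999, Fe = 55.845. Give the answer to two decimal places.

M((Mg0.72Fe0.28)CO3) = 93.144 g/mol.
C contributes 1 × 12.011 = 12.011 g per mole.
12.011/93.144 = 0.1290 → 12.90%.

12.90 mass %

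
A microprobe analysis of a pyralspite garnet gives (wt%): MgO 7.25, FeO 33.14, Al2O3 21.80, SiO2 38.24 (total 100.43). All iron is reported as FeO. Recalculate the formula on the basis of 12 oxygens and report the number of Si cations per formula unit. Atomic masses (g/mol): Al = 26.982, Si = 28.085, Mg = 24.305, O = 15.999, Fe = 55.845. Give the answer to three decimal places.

2.989 Si apfu

MgO: 7.25/40.304 = 0.17988 mol → 0.17988 mol Mg, 0.17988 mol O.
FeO: 33.14/71.844 = 0.46128 mol → 0.46128 mol Fe, 0.46128 mol O.
Al2O3: 21.80/101.961 = 0.21381 mol → 0.42762 mol Al, 0.64143 mol O.
SiO2: 38.24/60.083 = 0.63645 mol → 0.63645 mol Si, 1.27290 mol O.
Total oxygen = 2.55549 mol. Normalization factor = 12/2.55549 = 4.69577.
Si per 12 O = 0.63645 × 4.69577 = 2.989.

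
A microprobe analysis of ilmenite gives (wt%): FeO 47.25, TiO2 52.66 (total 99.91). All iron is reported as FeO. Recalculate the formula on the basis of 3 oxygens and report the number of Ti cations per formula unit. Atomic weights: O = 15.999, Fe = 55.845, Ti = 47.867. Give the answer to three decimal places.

1.001 Ti apfu

FeO: 47.25/71.844 = 0.65767 mol → 0.65767 mol Fe, 0.65767 mol O.
TiO2: 52.66/79.865 = 0.65936 mol → 0.65936 mol Ti, 1.31872 mol O.
Total oxygen = 1.97639 mol. Normalization factor = 3/1.97639 = 1.51792.
Ti per 3 O = 0.65936 × 1.51792 = 1.001.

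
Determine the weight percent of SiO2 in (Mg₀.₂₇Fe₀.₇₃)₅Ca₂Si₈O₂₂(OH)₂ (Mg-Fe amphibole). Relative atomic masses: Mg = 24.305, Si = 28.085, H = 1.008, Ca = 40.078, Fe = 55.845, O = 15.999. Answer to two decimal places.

M((Mg₀.₂₇Fe₀.₇₃)₅Ca₂Si₈O₂₂(OH)₂) = 927.474 g/mol; M(SiO2) = 60.083 g/mol.
Moles SiO2 per formula unit = 8 Si ÷ 1 = 8.0000.
SiO2 fraction = (8.0000 × 60.083) / 927.474 = 480.664/927.474 = 0.5183.

51.83 wt%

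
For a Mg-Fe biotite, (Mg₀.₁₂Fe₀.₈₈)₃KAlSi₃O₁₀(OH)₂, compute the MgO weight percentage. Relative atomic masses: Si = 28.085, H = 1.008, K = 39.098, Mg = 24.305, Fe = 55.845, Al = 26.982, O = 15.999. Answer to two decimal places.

Formula mass = 500.520 g/mol.
0.36 Mg → 0.3600 mol MgO per formula unit; M(MgO) = 40.304, so MgO mass = 14.509 g.
14.509/500.520 × 100 = 2.90 wt%.

2.90 wt%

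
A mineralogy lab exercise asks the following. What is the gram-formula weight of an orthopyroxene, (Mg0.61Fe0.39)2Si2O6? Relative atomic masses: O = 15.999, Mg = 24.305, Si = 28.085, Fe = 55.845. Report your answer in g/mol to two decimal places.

The formula mass is the sum 1.22·24.305 + 0.78·55.845 + 2·28.085 + 6·15.999.

225.38 g/mol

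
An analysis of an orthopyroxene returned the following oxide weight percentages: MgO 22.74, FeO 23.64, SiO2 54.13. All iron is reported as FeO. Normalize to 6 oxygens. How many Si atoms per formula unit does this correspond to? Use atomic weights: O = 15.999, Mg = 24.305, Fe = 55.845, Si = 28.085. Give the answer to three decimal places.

MgO (M=40.304): mol = 0.56421; Mg = 0.56421, O = 0.56421.
FeO (M=71.844): mol = 0.32905; Fe = 0.32905, O = 0.32905.
SiO2 (M=60.083): mol = 0.90092; Si = 0.90092, O = 1.80184.
ΣO = 2.69510; factor = 6/ΣO = 2.22626.
Si apfu = 0.90092 × 2.22626 = 2.006.

2.006 Si apfu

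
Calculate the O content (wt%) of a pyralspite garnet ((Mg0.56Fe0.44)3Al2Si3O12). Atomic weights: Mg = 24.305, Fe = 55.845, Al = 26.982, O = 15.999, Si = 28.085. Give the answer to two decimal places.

Formula mass = 1.68×24.305 + 1.32×55.845 + 2×26.982 + 3×28.085 + 12×15.999 = 444.755 g/mol, of which 191.988 g is O.
So O makes up 191.988/444.755 = 0.4317 of the mass, i.e. 43.17%.

43.17 wt%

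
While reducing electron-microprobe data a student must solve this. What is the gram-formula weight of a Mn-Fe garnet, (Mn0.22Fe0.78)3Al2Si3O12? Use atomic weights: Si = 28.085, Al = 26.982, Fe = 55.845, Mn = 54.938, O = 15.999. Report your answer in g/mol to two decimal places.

The formula mass is the sum 0.66×54.938 + 2.34×55.845 + 2×26.982 + 3×28.085 + 12×15.999.

497.14 g/mol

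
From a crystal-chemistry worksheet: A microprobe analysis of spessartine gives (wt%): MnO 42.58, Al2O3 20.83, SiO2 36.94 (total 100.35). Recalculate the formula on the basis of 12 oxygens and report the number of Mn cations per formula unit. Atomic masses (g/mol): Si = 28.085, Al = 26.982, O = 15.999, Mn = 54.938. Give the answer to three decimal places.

MnO: 42.58/70.937 = 0.60025 mol → 0.60025 mol Mn, 0.60025 mol O.
Al2O3: 20.83/101.961 = 0.20429 mol → 0.40858 mol Al, 0.61287 mol O.
SiO2: 36.94/60.083 = 0.61482 mol → 0.61482 mol Si, 1.22964 mol O.
Total oxygen = 2.44276 mol. Normalization factor = 12/2.44276 = 4.91248.
Mn per 12 O = 0.60025 × 4.91248 = 2.949.

2.949 Mn apfu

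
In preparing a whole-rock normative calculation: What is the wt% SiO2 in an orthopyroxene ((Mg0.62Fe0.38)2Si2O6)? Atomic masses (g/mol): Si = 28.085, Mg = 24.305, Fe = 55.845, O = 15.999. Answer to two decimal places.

53.47 wt%

M((Mg0.62Fe0.38)2Si2O6) = 224.744 g/mol; M(SiO2) = 60.083 g/mol.
Moles SiO2 per formula unit = 2 Si ÷ 1 = 2.0000.
SiO2 fraction = (2.0000 × 60.083) / 224.744 = 120.166/224.744 = 0.5347.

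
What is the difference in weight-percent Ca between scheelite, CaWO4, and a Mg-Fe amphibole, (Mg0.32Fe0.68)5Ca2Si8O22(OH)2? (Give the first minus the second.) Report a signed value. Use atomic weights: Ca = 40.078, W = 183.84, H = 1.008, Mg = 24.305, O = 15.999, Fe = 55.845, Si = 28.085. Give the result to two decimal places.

5.20 percentage points

Ca in CaWO4: molar mass 287.914 g/mol; 1×40.078 = 40.078 g → 13.92 wt%.
Ca in (Mg0.32Fe0.68)5Ca2Si8O22(OH)2: molar mass 919.589 g/mol; 2×40.078 = 80.156 g → 8.72 wt%.
Difference = 13.92 − 8.72 = 5.20 percentage points.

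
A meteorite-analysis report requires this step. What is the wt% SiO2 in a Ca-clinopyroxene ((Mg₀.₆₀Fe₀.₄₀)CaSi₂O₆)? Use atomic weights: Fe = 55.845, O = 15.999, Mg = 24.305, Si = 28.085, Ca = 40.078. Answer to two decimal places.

52.44 wt%

M((Mg₀.₆₀Fe₀.₄₀)CaSi₂O₆) = 229.163 g/mol; M(SiO2) = 60.083 g/mol.
Moles SiO2 per formula unit = 2 Si ÷ 1 = 2.0000.
SiO2 fraction = (2.0000 × 60.083) / 229.163 = 120.166/229.163 = 0.5244.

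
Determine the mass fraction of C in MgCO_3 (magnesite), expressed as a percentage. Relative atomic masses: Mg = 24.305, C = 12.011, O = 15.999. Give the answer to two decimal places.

14.25 mass %

Formula mass = 1*24.305 + 1*12.011 + 3*15.999 = 84.313 g/mol, of which 12.011 g is C.
So C makes up 12.011/84.313 = 0.1425 of the mass, i.e. 14.25%.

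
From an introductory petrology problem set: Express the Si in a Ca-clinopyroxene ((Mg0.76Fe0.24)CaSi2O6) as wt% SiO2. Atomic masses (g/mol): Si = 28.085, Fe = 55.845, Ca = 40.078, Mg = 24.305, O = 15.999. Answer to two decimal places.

53.62 wt%

Molar mass of (Mg0.76Fe0.24)CaSi2O6 = 0.76×24.305 + 0.24×55.845 + 1×40.078 + 2×28.085 + 6×15.999 = 224.117 g/mol.
Each formula unit contains 2 Si, equivalent to 2/1 = 2.0000 mol SiO2.
M(SiO2) = 1×28.085 + 2×15.999 = 60.083 g/mol.
Mass of SiO2 per formula unit = 2.0000 × 60.083 = 120.166 g.
SiO2 wt% = 120.166 / 224.117 × 100 = 53.62%.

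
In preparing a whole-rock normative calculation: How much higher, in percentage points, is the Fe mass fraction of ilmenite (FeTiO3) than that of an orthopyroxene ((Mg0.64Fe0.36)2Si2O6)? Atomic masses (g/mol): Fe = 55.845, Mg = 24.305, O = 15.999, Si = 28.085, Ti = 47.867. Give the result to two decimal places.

18.82 percentage points

First mineral: 55.845 g Fe in 151.709 g formula = 36.81 wt% Fe.
Second mineral: 40.208 g Fe in 223.483 g formula = 17.99 wt% Fe.
36.81% − 17.99% gives a difference of 18.82 percentage points.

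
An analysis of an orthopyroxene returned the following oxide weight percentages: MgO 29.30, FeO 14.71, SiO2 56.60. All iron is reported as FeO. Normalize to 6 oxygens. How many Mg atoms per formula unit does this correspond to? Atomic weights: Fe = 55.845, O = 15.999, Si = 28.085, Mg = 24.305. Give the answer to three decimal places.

1.549 Mg apfu

MgO (M=40.304): mol = 0.72697; Mg = 0.72697, O = 0.72697.
FeO (M=71.844): mol = 0.20475; Fe = 0.20475, O = 0.20475.
SiO2 (M=60.083): mol = 0.94203; Si = 0.94203, O = 1.88406.
ΣO = 2.81578; factor = 6/ΣO = 2.13085.
Mg apfu = 0.72697 × 2.13085 = 1.549.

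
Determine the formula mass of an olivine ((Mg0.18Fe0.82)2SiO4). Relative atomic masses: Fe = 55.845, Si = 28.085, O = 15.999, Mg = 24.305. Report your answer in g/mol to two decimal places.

192.42 g/mol

The formula mass is the sum 0.36*24.305 + 1.64*55.845 + 1*28.085 + 4*15.999.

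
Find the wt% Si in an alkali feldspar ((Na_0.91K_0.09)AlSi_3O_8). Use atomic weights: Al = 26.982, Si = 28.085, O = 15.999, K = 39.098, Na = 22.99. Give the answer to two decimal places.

31.95 wt%

Molar mass of (Na_0.91K_0.09)AlSi_3O_8: 0.91×22.99 + 0.09×39.098 + 1×26.982 + 3×28.085 + 8×15.999 = 263.669 g/mol.
Mass of Si per formula unit: 3 × 28.085 = 84.255 g.
Weight fraction Si = 84.255 / 263.669 = 0.3195.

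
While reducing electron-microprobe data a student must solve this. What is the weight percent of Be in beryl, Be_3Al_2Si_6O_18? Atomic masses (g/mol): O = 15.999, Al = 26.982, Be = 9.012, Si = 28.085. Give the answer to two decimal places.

Formula mass = 3*9.012 + 2*26.982 + 6*28.085 + 18*15.999 = 537.492 g/mol, of which 27.036 g is Be.
So Be makes up 27.036/537.492 = 0.0503 of the mass, i.e. 5.03%.

5.03 mass %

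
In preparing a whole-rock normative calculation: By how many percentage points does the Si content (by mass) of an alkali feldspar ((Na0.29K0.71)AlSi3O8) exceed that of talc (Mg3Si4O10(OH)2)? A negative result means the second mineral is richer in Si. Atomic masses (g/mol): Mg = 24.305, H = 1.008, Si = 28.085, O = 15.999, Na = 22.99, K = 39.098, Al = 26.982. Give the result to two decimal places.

First mineral: 84.255 g Si in 273.656 g formula = 30.79 wt% Si.
Second mineral: 112.340 g Si in 379.259 g formula = 29.62 wt% Si.
30.79% − 29.62% gives a difference of 1.17 percentage points.

1.17 percentage points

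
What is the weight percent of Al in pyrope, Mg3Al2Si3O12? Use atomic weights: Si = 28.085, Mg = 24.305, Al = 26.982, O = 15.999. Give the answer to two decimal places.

M(Mg3Al2Si3O12) = 403.122 g/mol.
Al contributes 2 × 26.982 = 53.964 g per mole.
53.964/403.122 = 0.1339 → 13.39%.

13.39 weight percent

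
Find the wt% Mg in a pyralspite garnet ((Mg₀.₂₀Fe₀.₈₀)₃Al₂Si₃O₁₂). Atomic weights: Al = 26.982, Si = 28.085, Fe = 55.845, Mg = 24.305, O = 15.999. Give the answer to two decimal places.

Formula mass = 0.60·24.305 + 2.40·55.845 + 2·26.982 + 3·28.085 + 12·15.999 = 478.818 g/mol, of which 14.583 g is Mg.
So Mg makes up 14.583/478.818 = 0.0305 of the mass, i.e. 3.05%.

3.05 mass %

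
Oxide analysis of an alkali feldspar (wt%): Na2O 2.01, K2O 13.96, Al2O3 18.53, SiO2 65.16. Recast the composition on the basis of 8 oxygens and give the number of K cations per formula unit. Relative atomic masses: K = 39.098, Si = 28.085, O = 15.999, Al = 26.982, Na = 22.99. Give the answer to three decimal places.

Na2O: 2.01/61.979 = 0.03243 mol → 0.06486 mol Na, 0.03243 mol O.
K2O: 13.96/94.195 = 0.14820 mol → 0.29640 mol K, 0.14820 mol O.
Al2O3: 18.53/101.961 = 0.18174 mol → 0.36348 mol Al, 0.54522 mol O.
SiO2: 65.16/60.083 = 1.08450 mol → 1.08450 mol Si, 2.16900 mol O.
Total oxygen = 2.89485 mol. Normalization factor = 8/2.89485 = 2.76353.
K per 8 O = 0.29640 × 2.76353 = 0.819.

0.819 K apfu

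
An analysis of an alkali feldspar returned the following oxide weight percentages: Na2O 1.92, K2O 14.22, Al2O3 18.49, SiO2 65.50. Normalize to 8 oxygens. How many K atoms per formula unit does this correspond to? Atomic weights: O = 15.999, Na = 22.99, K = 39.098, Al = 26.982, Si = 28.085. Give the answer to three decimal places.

0.831 K apfu

Na2O (M=61.979): mol = 0.03098; Na = 0.06196, O = 0.03098.
K2O (M=94.195): mol = 0.15096; K = 0.30192, O = 0.15096.
Al2O3 (M=101.961): mol = 0.18134; Al = 0.36268, O = 0.54402.
SiO2 (M=60.083): mol = 1.09016; Si = 1.09016, O = 2.18032.
ΣO = 2.90628; factor = 8/ΣO = 2.75266.
K apfu = 0.30192 × 2.75266 = 0.831.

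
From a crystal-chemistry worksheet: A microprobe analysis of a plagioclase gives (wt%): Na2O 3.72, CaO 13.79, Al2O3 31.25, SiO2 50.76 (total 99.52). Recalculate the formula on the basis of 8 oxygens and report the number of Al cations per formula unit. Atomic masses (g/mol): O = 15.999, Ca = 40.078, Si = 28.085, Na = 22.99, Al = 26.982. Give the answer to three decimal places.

1.682 Al apfu

Na2O (M=61.979): mol = 0.06002; Na = 0.12004, O = 0.06002.
CaO (M=56.077): mol = 0.24591; Ca = 0.24591, O = 0.24591.
Al2O3 (M=101.961): mol = 0.30649; Al = 0.61298, O = 0.91947.
SiO2 (M=60.083): mol = 0.84483; Si = 0.84483, O = 1.68966.
ΣO = 2.91506; factor = 8/ΣO = 2.74437.
Al apfu = 0.61298 × 2.74437 = 1.682.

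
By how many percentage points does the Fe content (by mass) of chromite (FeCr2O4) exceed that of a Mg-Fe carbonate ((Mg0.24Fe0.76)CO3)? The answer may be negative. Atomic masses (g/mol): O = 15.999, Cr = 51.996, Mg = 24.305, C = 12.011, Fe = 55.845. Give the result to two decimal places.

M(FeCr2O4) = 223.833 g/mol, so wt% Fe = 55.845/223.833 × 100 = 24.95%.
M((Mg0.24Fe0.76)CO3) = 108.283 g/mol, so wt% Fe = 42.442/108.283 × 100 = 39.20%.
24.95 − 39.20 = -14.25 pp.

-14.25 percentage points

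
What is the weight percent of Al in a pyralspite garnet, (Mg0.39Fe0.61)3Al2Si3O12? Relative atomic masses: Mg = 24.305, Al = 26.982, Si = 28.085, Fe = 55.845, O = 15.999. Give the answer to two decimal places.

11.71 wt%

Molar mass of (Mg0.39Fe0.61)3Al2Si3O12: 1.17×24.305 + 1.83×55.845 + 2×26.982 + 3×28.085 + 12×15.999 = 460.840 g/mol.
Mass of Al per formula unit: 2 × 26.982 = 53.964 g.
Weight fraction Al = 53.964 / 460.840 = 0.1171.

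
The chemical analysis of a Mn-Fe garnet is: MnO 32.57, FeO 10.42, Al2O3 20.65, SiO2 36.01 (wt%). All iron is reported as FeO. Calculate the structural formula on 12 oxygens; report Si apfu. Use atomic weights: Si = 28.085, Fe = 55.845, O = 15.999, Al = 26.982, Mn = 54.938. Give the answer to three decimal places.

MnO (M=70.937): mol = 0.45914; Mn = 0.45914, O = 0.45914.
FeO (M=71.844): mol = 0.14504; Fe = 0.14504, O = 0.14504.
Al2O3 (M=101.961): mol = 0.20253; Al = 0.40506, O = 0.60759.
SiO2 (M=60.083): mol = 0.59934; Si = 0.59934, O = 1.19868.
ΣO = 2.41045; factor = 12/ΣO = 4.97832.
Si apfu = 0.59934 × 4.97832 = 2.984.

2.984 Si apfu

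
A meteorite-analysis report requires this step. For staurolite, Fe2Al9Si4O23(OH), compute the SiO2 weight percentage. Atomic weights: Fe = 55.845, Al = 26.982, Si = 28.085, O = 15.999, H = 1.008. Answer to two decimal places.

Formula mass = 851.852 g/mol.
4 Si → 4.0000 mol SiO2 per formula unit; M(SiO2) = 60.083, so SiO2 mass = 240.332 g.
240.332/851.852 × 100 = 28.21 wt%.

28.21 wt%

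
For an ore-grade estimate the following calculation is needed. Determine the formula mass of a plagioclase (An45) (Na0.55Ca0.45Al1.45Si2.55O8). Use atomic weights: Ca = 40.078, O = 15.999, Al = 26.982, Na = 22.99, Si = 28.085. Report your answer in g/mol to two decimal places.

269.41 g/mol

M = 0.55·22.99 + 0.45·40.078 + 1.45·26.982 + 2.55·28.085 + 8·15.999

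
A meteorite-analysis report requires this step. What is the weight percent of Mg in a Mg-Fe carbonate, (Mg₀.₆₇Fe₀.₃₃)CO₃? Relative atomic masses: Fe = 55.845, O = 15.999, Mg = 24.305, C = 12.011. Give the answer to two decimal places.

M((Mg₀.₆₇Fe₀.₃₃)CO₃) = 94.721 g/mol.
Mg contributes 0.67 × 24.305 = 16.284 g per mole.
16.284/94.721 = 0.1719 → 17.19%.

17.19 weight percent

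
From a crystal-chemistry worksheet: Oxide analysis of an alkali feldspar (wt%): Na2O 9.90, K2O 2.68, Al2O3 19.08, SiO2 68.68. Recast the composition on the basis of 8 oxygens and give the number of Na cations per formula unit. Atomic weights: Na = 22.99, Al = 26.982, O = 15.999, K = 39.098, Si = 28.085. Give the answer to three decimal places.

9.90 wt% Na2O ÷ 61.979 g/mol = 0.15973 mol, giving 0.31946 Na and 0.15973 O.
2.68 wt% K2O ÷ 94.195 g/mol = 0.02845 mol, giving 0.05690 K and 0.02845 O.
19.08 wt% Al2O3 ÷ 101.961 g/mol = 0.18713 mol, giving 0.37426 Al and 0.56139 O.
68.68 wt% SiO2 ÷ 60.083 g/mol = 1.14309 mol, giving 1.14309 Si and 2.28618 O.
Oxygen sums to 3.03575; scaling by 8/3.03575 = 2.63526 puts the formula on 8 O.
Na: 0.31946 × 2.63526 = 0.842 atoms per formula unit.

0.842 Na apfu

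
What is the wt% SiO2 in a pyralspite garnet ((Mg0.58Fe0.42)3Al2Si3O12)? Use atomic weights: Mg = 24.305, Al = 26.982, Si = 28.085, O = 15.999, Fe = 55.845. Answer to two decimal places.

40.70 wt%

M((Mg0.58Fe0.42)3Al2Si3O12) = 442.862 g/mol; M(SiO2) = 60.083 g/mol.
Moles SiO2 per formula unit = 3 Si ÷ 1 = 3.0000.
SiO2 fraction = (3.0000 × 60.083) / 442.862 = 180.249/442.862 = 0.4070.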